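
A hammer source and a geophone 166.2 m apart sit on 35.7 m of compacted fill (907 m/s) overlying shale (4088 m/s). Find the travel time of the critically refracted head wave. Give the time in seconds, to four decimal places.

θ_c = arcsin(V₁/V₂) = arcsin(907/4088) = 12.82°, cos θ_c = 0.9751.
Intercept time tᵢ = 2h cos θ_c / V₁ = 2·35.7·0.9751/907 = 0.07676 s.
t = x/V₂ + tᵢ = 166.2/4088 + 0.07676 = 0.11741 s.

0.1174 s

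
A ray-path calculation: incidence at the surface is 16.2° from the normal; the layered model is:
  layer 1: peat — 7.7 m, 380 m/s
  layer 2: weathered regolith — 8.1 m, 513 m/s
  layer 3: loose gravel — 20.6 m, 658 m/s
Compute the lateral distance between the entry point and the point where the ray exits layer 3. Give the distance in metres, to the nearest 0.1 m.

16.9 m

Apply Snell's law at each interface; in layer i the horizontal offset is hᵢ·tan θᵢ.
Layer 1: θ = 16.20°; offset = 7.7·tan 16.20° = 2.237 m.
Layer 2: sin θ = 513·sin 16.2°/380 = 0.3766, θ = 22.13°; offset = 8.1·tan 22.13° = 3.293 m.
Layer 3: sin θ = 658·sin 16.2°/380 = 0.4831, θ = 28.89°; offset = 20.6·tan 28.89° = 11.366 m.
Summing the layer offsets gives 16.896 m.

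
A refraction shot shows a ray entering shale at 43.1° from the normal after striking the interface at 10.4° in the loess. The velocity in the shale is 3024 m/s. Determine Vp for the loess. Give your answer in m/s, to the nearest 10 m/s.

800 m/s

Snell's law: sin 10.4°/V₁ = sin 43.1°/V₂.
V₁ = V₂·sin 10.4°/sin 43.1° = 3024 × 0.2642 = 798.93 m/s.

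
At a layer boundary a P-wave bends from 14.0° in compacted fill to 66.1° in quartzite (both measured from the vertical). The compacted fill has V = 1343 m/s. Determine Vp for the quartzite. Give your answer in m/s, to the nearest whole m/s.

5075 m/s

sin 14.0° = 0.2419; sin 66.1° = 0.9143.
V₂ = V₁·(sin θ₂/sin θ₁) = 1343·(0.9143/0.2419) = 5075.37 m/s.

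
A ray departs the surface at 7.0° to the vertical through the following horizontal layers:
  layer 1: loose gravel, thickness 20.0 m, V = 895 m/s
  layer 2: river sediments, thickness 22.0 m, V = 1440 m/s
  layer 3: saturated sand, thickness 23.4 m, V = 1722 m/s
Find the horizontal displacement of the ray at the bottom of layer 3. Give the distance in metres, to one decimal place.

p = sin θ₁/V₁ = sin 7.0°/895 = 1.3617e-04 s/m is conserved through the stack.
Layer 1: θ = 7.00°; offset = 20.0·tan 7.00° = 2.456 m.
Layer 2: sin θ = p·1440 = 0.1961 → θ = 11.31°; offset = 22.0·tan 11.31° = 4.399 m.
Layer 3: sin θ = p·1722 = 0.2345 → θ = 13.56°; offset = 23.4·tan 13.56° = 5.644 m.
Summing the layer offsets gives 12.499 m.

12.5 m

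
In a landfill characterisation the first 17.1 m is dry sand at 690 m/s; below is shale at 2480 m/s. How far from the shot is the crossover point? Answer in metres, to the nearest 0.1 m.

45.5 m

θ_c = arcsin(690/2480) = 16.15°, so cos θ_c = 0.9605 and tᵢ = 2h cos θ_c/V₁ = 0.0476 s.
At crossover x/V₁ = x/V₂ + tᵢ ⇒ x = tᵢ/(1/V₁ − 1/V₂) = 0.04761/(1.4493e-03 − 4.0323e-04) = 45.51 m.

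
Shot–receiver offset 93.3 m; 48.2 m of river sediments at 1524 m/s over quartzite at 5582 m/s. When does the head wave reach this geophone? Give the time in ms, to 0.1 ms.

t = x/V₂ + 2h·√(V₂²−V₁²)/(V₁V₂).
√(V₂²−V₁²) = √(5582²−1524²) = 5369.9 m/s; delay term = 2·48.2·5369.9/(1524·5582) = 0.06085 s.
t = 93.3/5582 + 0.06085 = 0.07757 s.

77.6 ms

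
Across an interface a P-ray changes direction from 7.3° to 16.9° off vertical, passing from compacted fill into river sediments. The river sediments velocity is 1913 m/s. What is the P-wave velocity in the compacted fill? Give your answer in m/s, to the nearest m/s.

Snell's law: sin 7.3°/V₁ = sin 16.9°/V₂.
V₁ = V₂·sin 7.3°/sin 16.9° = 1913 × 0.4371 = 836.16 m/s.

836 m/s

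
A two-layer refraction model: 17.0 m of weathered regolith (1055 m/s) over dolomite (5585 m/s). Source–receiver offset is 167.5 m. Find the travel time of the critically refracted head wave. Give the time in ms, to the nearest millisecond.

62 ms

θ_c = arcsin(V₁/V₂) = arcsin(1055/5585) = 10.89°, cos θ_c = 0.9820.
Intercept time tᵢ = 2h cos θ_c / V₁ = 2·17.0·0.9820/1055 = 0.03165 s.
t = x/V₂ + tᵢ = 167.5/5585 + 0.03165 = 0.06164 s.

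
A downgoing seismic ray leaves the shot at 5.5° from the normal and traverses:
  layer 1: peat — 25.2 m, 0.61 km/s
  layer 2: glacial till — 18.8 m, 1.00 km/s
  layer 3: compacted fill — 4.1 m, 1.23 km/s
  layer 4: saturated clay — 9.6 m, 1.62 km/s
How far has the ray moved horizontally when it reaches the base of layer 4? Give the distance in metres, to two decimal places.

8.75 m

Apply Snell's law at each interface; in layer i the horizontal offset is hᵢ·tan θᵢ.
Layer 1: θ = 5.50°; offset = 25.2·tan 5.50° = 2.4265 m.
Layer 2: sin θ = 1.00·sin 5.5°/0.61 = 0.1571, θ = 9.04°; offset = 18.8·tan 9.04° = 2.9911 m.
Layer 3: sin θ = 1.23·sin 5.5°/0.61 = 0.1933, θ = 11.14°; offset = 4.1·tan 11.14° = 0.8076 m.
Layer 4: sin θ = 1.62·sin 5.5°/0.61 = 0.2545, θ = 14.75°; offset = 9.6·tan 14.75° = 2.5268 m.
Summing the layer offsets gives 8.7520 m.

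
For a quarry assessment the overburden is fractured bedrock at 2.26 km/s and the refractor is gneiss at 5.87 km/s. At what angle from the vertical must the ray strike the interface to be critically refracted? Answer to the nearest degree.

Critical incidence: sin θ_c = V₁/V₂ = 2.26/5.87 = 0.3850.
θ_c = arcsin 0.3850 = 22.64°.

23°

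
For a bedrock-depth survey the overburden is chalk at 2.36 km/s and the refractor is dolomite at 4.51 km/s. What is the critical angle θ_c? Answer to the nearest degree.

Critical incidence: sin θ_c = V₁/V₂ = 2.36/4.51 = 0.5233.
θ_c = arcsin 0.5233 = 31.55°.

32°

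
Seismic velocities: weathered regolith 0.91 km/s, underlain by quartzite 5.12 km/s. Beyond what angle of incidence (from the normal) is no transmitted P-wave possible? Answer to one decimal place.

10.2°

At critical incidence the refracted ray runs along the interface (θ₂ = 90°), so sin θ_c = V₁/V₂.
θ_c = arcsin(0.91/5.12) = arcsin 0.1777 = 10.24°.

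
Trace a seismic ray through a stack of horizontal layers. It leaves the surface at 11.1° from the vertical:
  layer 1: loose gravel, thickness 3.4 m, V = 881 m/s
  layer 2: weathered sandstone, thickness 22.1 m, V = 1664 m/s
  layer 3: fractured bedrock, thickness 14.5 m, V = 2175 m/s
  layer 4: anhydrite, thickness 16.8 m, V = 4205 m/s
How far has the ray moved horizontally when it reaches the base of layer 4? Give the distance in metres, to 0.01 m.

56.26 m

Apply Snell's law at each interface; in layer i the horizontal offset is hᵢ·tan θᵢ.
Layer 1: θ = 11.10°; offset = 3.4·tan 11.10° = 0.6671 m.
Layer 2: sin θ = 1664·sin 11.1°/881 = 0.3636, θ = 21.32°; offset = 22.1·tan 21.32° = 8.6267 m.
Layer 3: sin θ = 2175·sin 11.1°/881 = 0.4753, θ = 28.38°; offset = 14.5·tan 28.38° = 7.8331 m.
Layer 4: sin θ = 4205·sin 11.1°/881 = 0.9189, θ = 66.77°; offset = 16.8·tan 66.77° = 39.1340 m.
Σ offsets = 56.2609 m.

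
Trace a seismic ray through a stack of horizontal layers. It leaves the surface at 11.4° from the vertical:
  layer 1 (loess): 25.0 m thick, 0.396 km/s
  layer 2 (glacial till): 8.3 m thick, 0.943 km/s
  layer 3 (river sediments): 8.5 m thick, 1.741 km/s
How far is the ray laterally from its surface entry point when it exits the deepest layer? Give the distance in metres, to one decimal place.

24.4 m

p = sin θ₁/V₁ = sin 11.4°/0.396 = 4.9913e-01 s/km is conserved through the stack.
Layer 1: θ = 11.40°; offset = 25.0·tan 11.40° = 5.041 m.
Layer 2: sin θ = p·0.943 = 0.4707 → θ = 28.08°; offset = 8.3·tan 28.08° = 4.428 m.
Layer 3: sin θ = p·1.741 = 0.8690 → θ = 60.34°; offset = 8.5·tan 60.34° = 14.927 m.
Summing the layer offsets gives 24.396 m.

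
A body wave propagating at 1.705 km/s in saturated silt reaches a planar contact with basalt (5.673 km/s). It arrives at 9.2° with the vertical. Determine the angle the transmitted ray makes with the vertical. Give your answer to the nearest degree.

sin θ₁/V₁ = sin θ₂/V₂ ⇒ sin θ₂ = 5.673·sin 9.2°/1.705 = 5.673·0.1599/1.705 = 0.5320.
θ₂ = sin⁻¹(0.5320) = 32.14° (from vertical).

32°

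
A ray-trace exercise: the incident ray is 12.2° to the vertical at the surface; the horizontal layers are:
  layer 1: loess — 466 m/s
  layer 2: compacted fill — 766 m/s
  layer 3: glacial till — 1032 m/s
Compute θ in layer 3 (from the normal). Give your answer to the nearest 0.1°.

Snell's law across each interface conserves sin θ / V, so sin θ_3 = V_3·sin θ₁/V₁.
sin θ_3 = 1032 × sin 12.2° / 466 = 0.4680.
θ_3 = arcsin 0.4680 = 27.90°.

27.9°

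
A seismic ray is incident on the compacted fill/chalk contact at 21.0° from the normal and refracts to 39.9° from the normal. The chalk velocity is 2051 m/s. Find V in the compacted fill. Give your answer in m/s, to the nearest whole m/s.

1146 m/s

sin 21.0° = 0.3584; sin 39.9° = 0.6414.
V₁ = V₂·(sin θ₁/sin θ₂) = 2051·(0.3584/0.6414) = 1145.86 m/s.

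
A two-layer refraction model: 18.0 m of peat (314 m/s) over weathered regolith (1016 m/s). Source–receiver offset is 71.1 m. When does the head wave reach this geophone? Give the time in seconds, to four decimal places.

0.1790 s

t = x/V₂ + 2h·√(V₂²−V₁²)/(V₁V₂).
√(V₂²−V₁²) = √(1016²−314²) = 966.3 m/s; delay term = 2·18.0·966.3/(314·1016) = 0.10904 s.
t = 71.1/1016 + 0.10904 = 0.17902 s.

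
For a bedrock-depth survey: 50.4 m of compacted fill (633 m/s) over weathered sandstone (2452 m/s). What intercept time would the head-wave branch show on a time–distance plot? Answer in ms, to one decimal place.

θ_c = arcsin(V₁/V₂) = arcsin(633/2452) = 14.96°; cos θ_c = 0.9661.
tᵢ = 2h·cos θ_c / V₁ = 2·50.4·0.9661 / 633 = 0.15384 s.

153.8 ms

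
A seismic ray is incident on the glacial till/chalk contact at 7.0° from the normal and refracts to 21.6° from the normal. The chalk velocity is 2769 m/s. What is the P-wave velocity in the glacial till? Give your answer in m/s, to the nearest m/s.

917 m/s

Snell's law: sin 7.0°/V₁ = sin 21.6°/V₂.
V₁ = V₂·sin 7.0°/sin 21.6° = 2769 × 0.3311 = 916.69 m/s.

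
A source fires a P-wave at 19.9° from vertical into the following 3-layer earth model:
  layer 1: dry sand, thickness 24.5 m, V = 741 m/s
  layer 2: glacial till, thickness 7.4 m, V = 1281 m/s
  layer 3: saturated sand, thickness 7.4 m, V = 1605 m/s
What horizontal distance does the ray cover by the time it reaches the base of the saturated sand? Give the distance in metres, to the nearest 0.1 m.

Ray parameter p = sin 19.9° / 741 m/s = 4.5935e-04 s/m.
Layer 1: θ = 19.90°; offset = 24.5·tan 19.90° = 8.869 m.
Layer 2: sin θ = p·1281 = 0.5884 → θ = 36.05°; offset = 7.4·tan 36.05° = 5.385 m.
Layer 3: sin θ = p·1605 = 0.7373 → θ = 47.50°; offset = 7.4·tan 47.50° = 8.075 m.
Summing the layer offsets gives 22.330 m.

22.3 m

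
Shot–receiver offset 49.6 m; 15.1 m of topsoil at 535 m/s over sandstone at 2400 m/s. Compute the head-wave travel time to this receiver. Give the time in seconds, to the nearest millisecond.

0.076 s

t = x/V₂ + 2h·√(V₂²−V₁²)/(V₁V₂).
√(V₂²−V₁²) = √(2400²−535²) = 2339.6 m/s; delay term = 2·15.1·2339.6/(535·2400) = 0.05503 s.
t = 49.6/2400 + 0.05503 = 0.07569 s.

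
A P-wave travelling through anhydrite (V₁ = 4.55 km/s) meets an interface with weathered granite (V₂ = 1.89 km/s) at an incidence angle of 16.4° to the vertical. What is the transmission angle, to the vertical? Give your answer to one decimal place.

6.7°

sin θ₁/V₁ = sin θ₂/V₂ ⇒ sin θ₂ = 1.89·sin 16.4°/4.55 = 1.89·0.2823/4.55 = 0.1173.
θ₂ = arcsin 0.1173 = 6.74° from the normal.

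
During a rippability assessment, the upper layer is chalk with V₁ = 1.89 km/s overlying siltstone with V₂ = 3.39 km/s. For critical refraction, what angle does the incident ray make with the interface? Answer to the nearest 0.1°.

At critical incidence the refracted ray runs along the interface (θ₂ = 90°), so sin θ_c = V₁/V₂.
θ_c = arcsin(1.89/3.39) = arcsin 0.5575 = 33.88°.
Measured from the interface: 90° − 33.88° = 56.12°.

56.1°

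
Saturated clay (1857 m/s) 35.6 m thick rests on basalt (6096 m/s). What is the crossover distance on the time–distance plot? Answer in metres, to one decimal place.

θ_c = arcsin(1857/6096) = 17.74°, so cos θ_c = 0.9525 and tᵢ = 2h cos θ_c/V₁ = 0.0365 s.
At crossover x/V₁ = x/V₂ + tᵢ ⇒ x = tᵢ/(1/V₁ − 1/V₂) = 0.03652/(5.3850e-04 − 1.6404e-04) = 97.52 m.

97.5 m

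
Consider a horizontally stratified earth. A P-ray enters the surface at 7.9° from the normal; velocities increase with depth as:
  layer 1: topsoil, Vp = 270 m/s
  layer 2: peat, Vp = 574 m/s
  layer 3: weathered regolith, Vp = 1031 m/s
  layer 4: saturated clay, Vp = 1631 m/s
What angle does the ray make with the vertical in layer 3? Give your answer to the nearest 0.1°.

31.7°

Ray parameter p = sin 7.9° / 270 = 5.0905e-04 s/m.
sin θ_3 = p·V_3 = 5.0905e-04 × 1031 = 0.5248.
θ_3 = arcsin 0.5248 = 31.66°.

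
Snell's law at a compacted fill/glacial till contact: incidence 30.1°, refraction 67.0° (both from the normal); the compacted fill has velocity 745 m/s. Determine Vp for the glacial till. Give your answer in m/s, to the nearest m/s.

sin 30.1° = 0.5015; sin 67.0° = 0.9205.
V₂ = V₁·(sin θ₂/sin θ₁) = 745·(0.9205/0.5015) = 1367.42 m/s.

1367 m/s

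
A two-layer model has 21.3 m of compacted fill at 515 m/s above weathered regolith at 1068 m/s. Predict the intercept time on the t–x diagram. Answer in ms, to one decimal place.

tᵢ = 2h·√(V₂²−V₁²)/(V₁V₂).
√(V₂²−V₁²) = √(1068²−515²) = 935.6 m/s.
tᵢ = 2·21.3·935.6/(515·1068) = 0.07247 s.

72.5 ms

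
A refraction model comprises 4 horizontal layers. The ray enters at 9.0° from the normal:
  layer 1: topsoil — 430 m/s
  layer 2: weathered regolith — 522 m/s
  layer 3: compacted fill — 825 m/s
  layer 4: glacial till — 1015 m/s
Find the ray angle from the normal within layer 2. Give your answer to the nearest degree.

Snell's law across each interface conserves sin θ / V, so sin θ_2 = V_2·sin θ₁/V₁.
sin θ_2 = 522 × sin 9.0° / 430 = 0.1899.
θ_2 = arcsin 0.1899 = 10.95°.

11°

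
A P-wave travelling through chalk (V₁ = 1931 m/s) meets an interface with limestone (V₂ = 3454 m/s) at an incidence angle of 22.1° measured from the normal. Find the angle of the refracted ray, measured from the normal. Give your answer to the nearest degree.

42°

sin θ₁/V₁ = sin θ₂/V₂ ⇒ sin θ₂ = 3454·sin 22.1°/1931 = 3454·0.3762/1931 = 0.6730.
θ₂ = sin⁻¹(0.6730) = 42.30° (from vertical).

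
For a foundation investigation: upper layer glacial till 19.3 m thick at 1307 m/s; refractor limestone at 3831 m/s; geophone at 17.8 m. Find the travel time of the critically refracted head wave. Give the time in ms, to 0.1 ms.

t = x/V₂ + 2h·√(V₂²−V₁²)/(V₁V₂).
√(V₂²−V₁²) = √(3831²−1307²) = 3601.2 m/s; delay term = 2·19.3·3601.2/(1307·3831) = 0.02776 s.
t = 17.8/3831 + 0.02776 = 0.03241 s.

32.4 ms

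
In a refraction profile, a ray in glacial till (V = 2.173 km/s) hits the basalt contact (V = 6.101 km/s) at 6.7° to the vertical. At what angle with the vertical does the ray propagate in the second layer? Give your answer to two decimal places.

19.12°

Snell's law: sin θ₂ = (V₂/V₁)·sin θ₁ = (6.101/2.173)·sin 6.7° = 0.3276.
θ₂ = sin⁻¹(0.3276) = 19.12° (from vertical).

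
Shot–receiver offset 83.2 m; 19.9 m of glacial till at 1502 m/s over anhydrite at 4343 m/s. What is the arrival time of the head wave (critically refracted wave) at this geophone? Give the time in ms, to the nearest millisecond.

θ_c = arcsin(V₁/V₂) = arcsin(1502/4343) = 20.23°, cos θ_c = 0.9383.
Intercept time tᵢ = 2h cos θ_c / V₁ = 2·19.9·0.9383/1502 = 0.02486 s.
t = x/V₂ + tᵢ = 83.2/4343 + 0.02486 = 0.04402 s.

44 ms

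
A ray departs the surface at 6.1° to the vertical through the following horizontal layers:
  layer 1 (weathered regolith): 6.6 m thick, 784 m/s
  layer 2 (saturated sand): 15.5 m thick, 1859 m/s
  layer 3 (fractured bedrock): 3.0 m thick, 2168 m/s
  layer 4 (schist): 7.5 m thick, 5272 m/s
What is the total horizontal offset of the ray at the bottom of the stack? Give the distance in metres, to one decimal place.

13.3 m

p = sin θ₁/V₁ = sin 6.1°/784 = 1.3554e-04 s/m is conserved through the stack.
Layer 1: θ = 6.10°; offset = 6.6·tan 6.10° = 0.705 m.
Layer 2: sin θ = p·1859 = 0.2520 → θ = 14.59°; offset = 15.5·tan 14.59° = 4.036 m.
Layer 3: sin θ = p·2168 = 0.2939 → θ = 17.09°; offset = 3.0·tan 17.09° = 0.922 m.
Layer 4: sin θ = p·5272 = 0.7146 → θ = 45.61°; offset = 7.5·tan 45.61° = 7.661 m.
Σ offsets = 13.324 m.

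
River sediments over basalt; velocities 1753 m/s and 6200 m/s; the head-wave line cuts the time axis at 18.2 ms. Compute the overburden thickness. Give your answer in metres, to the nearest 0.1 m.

θ_c = arcsin(1753/6200) = 16.42°; cos θ_c = 0.9592.
tᵢ = 2h cos θ_c/V₁ ⇒ h = tᵢ·V₁/(2 cos θ_c) = 0.0182·1753/(2·0.9592) = 16.63 m.

16.6 m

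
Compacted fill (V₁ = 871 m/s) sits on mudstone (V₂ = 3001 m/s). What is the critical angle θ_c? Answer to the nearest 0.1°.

At critical incidence the refracted ray runs along the interface (θ₂ = 90°), so sin θ_c = V₁/V₂.
θ_c = arcsin(871/3001) = arcsin 0.2902 = 16.87°.

16.9°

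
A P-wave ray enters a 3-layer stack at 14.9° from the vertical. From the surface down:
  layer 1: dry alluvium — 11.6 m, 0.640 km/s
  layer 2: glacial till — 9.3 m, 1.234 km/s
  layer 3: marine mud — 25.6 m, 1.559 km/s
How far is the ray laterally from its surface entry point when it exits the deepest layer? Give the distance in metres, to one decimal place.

p = sin θ₁/V₁ = sin 14.9°/0.640 = 4.0177e-01 s/km is conserved through the stack.
Layer 1: θ = 14.90°; offset = 11.6·tan 14.90° = 3.087 m.
Layer 2: sin θ = p·1.234 = 0.4958 → θ = 29.72°; offset = 9.3·tan 29.72° = 5.309 m.
Layer 3: sin θ = p·1.559 = 0.6264 → θ = 38.78°; offset = 25.6·tan 38.78° = 20.570 m.
Summing the layer offsets gives 28.965 m.

29.0 m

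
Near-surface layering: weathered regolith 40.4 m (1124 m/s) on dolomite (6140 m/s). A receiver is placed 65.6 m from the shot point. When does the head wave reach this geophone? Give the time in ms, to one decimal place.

θ_c = arcsin(V₁/V₂) = arcsin(1124/6140) = 10.55°, cos θ_c = 0.9831.
Intercept time tᵢ = 2h cos θ_c / V₁ = 2·40.4·0.9831/1124 = 0.07067 s.
t = x/V₂ + tᵢ = 65.6/6140 + 0.07067 = 0.08136 s.

81.4 ms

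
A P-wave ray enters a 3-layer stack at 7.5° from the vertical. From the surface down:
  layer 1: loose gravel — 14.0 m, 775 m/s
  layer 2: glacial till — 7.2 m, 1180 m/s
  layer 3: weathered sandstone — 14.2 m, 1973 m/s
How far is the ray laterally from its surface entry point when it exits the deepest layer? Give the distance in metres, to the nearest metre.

8 m

p = sin θ₁/V₁ = sin 7.5°/775 = 1.6842e-04 s/m is conserved through the stack.
Layer 1: θ = 7.50°; offset = 14.0·tan 7.50° = 1.843 m.
Layer 2: sin θ = p·1180 = 0.1987 → θ = 11.46°; offset = 7.2·tan 11.46° = 1.460 m.
Layer 3: sin θ = p·1973 = 0.3323 → θ = 19.41°; offset = 14.2·tan 19.41° = 5.003 m.
Summing the layer offsets gives 8.306 m.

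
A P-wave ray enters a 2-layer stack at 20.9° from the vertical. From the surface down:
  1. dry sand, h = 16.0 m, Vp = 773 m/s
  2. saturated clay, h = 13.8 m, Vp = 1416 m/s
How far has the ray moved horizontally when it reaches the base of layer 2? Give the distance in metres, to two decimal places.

Ray parameter p = sin 20.9° / 773 m/s = 4.6150e-04 s/m.
Layer 1: θ = 20.90°; offset = 16.0·tan 20.90° = 6.1098 m.
Layer 2: sin θ = p·1416 = 0.6535 → θ = 40.80°; offset = 13.8·tan 40.80° = 11.9138 m.
Total horizontal offset = 18.0236 m.

18.02 m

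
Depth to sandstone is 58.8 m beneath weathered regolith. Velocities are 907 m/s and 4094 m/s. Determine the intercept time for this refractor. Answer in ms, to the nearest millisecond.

126 ms

tᵢ = 2h·√(V₂²−V₁²)/(V₁V₂).
√(V₂²−V₁²) = √(4094²−907²) = 3992.3 m/s.
tᵢ = 2·58.8·3992.3/(907·4094) = 0.12644 s.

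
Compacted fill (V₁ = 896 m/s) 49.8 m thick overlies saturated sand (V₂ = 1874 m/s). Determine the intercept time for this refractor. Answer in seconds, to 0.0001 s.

tᵢ = 2h·√(V₂²−V₁²)/(V₁V₂).
√(V₂²−V₁²) = √(1874²−896²) = 1645.9 m/s.
tᵢ = 2·49.8·1645.9/(896·1874) = 0.09763 s.

0.0976 s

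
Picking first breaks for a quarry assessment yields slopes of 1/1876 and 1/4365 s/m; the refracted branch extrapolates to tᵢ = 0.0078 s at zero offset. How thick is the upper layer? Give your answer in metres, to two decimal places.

θ_c = arcsin(1876/4365) = 25.45°; cos θ_c = 0.9029.
tᵢ = 2h cos θ_c/V₁ ⇒ h = tᵢ·V₁/(2 cos θ_c) = 0.0078·1876/(2·0.9029) = 8.10 m.

8.10 m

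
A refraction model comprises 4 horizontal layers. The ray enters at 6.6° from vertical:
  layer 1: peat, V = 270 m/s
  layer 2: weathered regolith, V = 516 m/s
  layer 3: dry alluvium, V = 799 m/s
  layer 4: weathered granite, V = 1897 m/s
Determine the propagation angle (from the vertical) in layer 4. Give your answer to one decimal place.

Ray parameter p = sin 6.6° / 270 = 4.2569e-04 s/m.
sin θ_4 = p·V_4 = 4.2569e-04 × 1897 = 0.8075.
θ_4 = 53.86° from the vertical.

53.9°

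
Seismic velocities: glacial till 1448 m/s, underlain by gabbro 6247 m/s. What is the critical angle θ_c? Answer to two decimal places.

Critical incidence: sin θ_c = V₁/V₂ = 1448/6247 = 0.2318.
θ_c = arcsin 0.2318 = 13.40°.

13.40°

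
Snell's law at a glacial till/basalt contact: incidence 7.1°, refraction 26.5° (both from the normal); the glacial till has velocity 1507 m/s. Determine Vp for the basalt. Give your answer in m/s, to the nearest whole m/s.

sin 7.1° = 0.1236; sin 26.5° = 0.4462.
V₂ = V₁·(sin θ₂/sin θ₁) = 1507·(0.4462/0.1236) = 5440.23 m/s.

5440 m/s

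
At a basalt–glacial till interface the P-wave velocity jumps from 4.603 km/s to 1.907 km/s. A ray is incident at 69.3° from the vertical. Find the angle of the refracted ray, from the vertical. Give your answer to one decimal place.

sin θ₁/V₁ = sin θ₂/V₂ ⇒ sin θ₂ = 1.907·sin 69.3°/4.603 = 1.907·0.9354/4.603 = 0.3875.
θ₂ = arcsin 0.3875 = 22.80° from the normal.

22.8°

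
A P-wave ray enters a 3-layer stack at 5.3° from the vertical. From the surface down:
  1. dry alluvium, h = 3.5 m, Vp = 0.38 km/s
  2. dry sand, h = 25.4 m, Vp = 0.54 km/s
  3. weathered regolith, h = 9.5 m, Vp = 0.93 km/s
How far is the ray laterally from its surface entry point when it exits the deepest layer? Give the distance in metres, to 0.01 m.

Ray parameter p = sin 5.3° / 0.38 km/s = 2.4308e-01 s/km.
Layer 1: θ = 5.30°; offset = 3.5·tan 5.30° = 0.3247 m.
Layer 2: sin θ = p·0.54 = 0.1313 → θ = 7.54°; offset = 25.4·tan 7.54° = 3.3632 m.
Layer 3: sin θ = p·0.93 = 0.2261 → θ = 13.07°; offset = 9.5·tan 13.07° = 2.2047 m.
Total horizontal offset = 5.8926 m.

5.89 m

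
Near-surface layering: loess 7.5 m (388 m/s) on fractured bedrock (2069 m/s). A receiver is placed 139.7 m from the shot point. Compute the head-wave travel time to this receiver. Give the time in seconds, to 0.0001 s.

0.1055 s

t = x/V₂ + 2h·√(V₂²−V₁²)/(V₁V₂).
√(V₂²−V₁²) = √(2069²−388²) = 2032.3 m/s; delay term = 2·7.5·2032.3/(388·2069) = 0.03797 s.
t = 139.7/2069 + 0.03797 = 0.10549 s.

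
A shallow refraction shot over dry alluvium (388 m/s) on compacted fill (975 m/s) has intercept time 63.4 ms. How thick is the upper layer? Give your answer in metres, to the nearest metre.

h = tᵢ·V₁·V₂ / (2·√(V₂²−V₁²)).
√(V₂²−V₁²) = √(975² − 388²) = 894.5 m/s.
h = 0.0634 s × 388 × 975 / (2 × 894.5) = 13.41 m.

13 m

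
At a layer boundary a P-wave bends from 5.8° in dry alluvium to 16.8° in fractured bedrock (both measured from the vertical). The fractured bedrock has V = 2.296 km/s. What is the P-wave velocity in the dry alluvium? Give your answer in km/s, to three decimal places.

0.803 km/s

Snell's law: sin 5.8°/V₁ = sin 16.8°/V₂.
V₁ = V₂·sin 5.8°/sin 16.8° = 2.296 × 0.3496 = 0.803 km/s.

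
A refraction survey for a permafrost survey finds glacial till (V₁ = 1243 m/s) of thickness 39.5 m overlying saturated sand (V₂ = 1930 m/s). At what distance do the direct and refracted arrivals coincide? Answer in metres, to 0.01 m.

169.78 m

x_cross = 2h·√((V₂+V₁)/(V₂−V₁)).
(V₂+V₁)/(V₂−V₁) = (1930+1243)/(1930−1243) = 4.6186; √ = 2.1491.
x_cross = 2·39.5·2.1491 = 169.78 m.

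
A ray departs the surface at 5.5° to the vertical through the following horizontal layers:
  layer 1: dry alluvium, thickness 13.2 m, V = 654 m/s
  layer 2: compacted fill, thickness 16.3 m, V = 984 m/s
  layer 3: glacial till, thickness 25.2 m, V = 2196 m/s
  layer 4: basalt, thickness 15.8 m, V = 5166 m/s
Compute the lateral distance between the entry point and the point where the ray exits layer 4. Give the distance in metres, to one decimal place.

30.5 m

Ray parameter p = sin 5.5° / 654 m/s = 1.4655e-04 s/m.
Layer 1: θ = 5.50°; offset = 13.2·tan 5.50° = 1.271 m.
Layer 2: sin θ = p·984 = 0.1442 → θ = 8.29°; offset = 16.3·tan 8.29° = 2.375 m.
Layer 3: sin θ = p·2196 = 0.3218 → θ = 18.77°; offset = 25.2·tan 18.77° = 8.566 m.
Layer 4: sin θ = p·5166 = 0.7571 → θ = 49.21°; offset = 15.8·tan 49.21° = 18.310 m.
Total horizontal offset = 30.522 m.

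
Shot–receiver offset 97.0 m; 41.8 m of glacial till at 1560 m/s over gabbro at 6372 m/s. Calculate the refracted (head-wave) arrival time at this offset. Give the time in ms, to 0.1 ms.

θ_c = arcsin(V₁/V₂) = arcsin(1560/6372) = 14.17°, cos θ_c = 0.9696.
Intercept time tᵢ = 2h cos θ_c / V₁ = 2·41.8·0.9696/1560 = 0.05196 s.
t = x/V₂ + tᵢ = 97.0/6372 + 0.05196 = 0.06718 s.

67.2 ms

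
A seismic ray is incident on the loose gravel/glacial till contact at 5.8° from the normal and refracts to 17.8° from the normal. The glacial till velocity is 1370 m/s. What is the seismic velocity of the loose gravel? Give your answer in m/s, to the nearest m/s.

Snell's law: sin 5.8°/V₁ = sin 17.8°/V₂.
V₁ = V₂·sin 5.8°/sin 17.8° = 1370 × 0.3306 = 452.89 m/s.

453 m/s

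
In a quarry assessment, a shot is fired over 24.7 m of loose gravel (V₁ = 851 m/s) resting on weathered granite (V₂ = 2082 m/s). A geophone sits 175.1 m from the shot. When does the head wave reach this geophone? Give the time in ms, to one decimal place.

θ_c = arcsin(V₁/V₂) = arcsin(851/2082) = 24.13°, cos θ_c = 0.9127.
Intercept time tᵢ = 2h cos θ_c / V₁ = 2·24.7·0.9127/851 = 0.05298 s.
t = x/V₂ + tᵢ = 175.1/2082 + 0.05298 = 0.13708 s.

137.1 ms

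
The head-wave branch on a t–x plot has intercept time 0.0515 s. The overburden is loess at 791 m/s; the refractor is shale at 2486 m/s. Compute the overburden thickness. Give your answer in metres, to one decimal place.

h = tᵢ·V₁·V₂ / (2·√(V₂²−V₁²)).
√(V₂²−V₁²) = √(2486² − 791²) = 2356.8 m/s.
h = 0.0515 s × 791 × 2486 / (2 × 2356.8) = 21.48 m.

21.5 m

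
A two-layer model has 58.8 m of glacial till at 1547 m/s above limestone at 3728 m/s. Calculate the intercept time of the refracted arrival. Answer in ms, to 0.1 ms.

69.2 ms

θ_c = arcsin(V₁/V₂) = arcsin(1547/3728) = 24.52°; cos θ_c = 0.9098.
tᵢ = 2h·cos θ_c / V₁ = 2·58.8·0.9098 / 1547 = 0.06916 s.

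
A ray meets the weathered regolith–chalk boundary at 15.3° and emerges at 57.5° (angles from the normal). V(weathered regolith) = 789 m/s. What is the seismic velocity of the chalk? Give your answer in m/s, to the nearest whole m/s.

2522 m/s

sin 15.3° = 0.2639; sin 57.5° = 0.8434.
V₂ = V₁·(sin θ₂/sin θ₁) = 789·(0.8434/0.2639) = 2521.80 m/s.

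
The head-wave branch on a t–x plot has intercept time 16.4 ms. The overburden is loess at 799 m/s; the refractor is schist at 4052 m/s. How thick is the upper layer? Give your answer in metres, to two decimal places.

6.68 m

θ_c = arcsin(799/4052) = 11.37°; cos θ_c = 0.9804.
tᵢ = 2h cos θ_c/V₁ ⇒ h = tᵢ·V₁/(2 cos θ_c) = 0.0164·799/(2·0.9804) = 6.68 m.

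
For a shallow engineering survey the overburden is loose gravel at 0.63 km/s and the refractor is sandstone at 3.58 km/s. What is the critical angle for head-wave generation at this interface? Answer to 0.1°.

10.1°

At critical incidence the refracted ray runs along the interface (θ₂ = 90°), so sin θ_c = V₁/V₂.
θ_c = arcsin(0.63/3.58) = arcsin 0.1760 = 10.14°.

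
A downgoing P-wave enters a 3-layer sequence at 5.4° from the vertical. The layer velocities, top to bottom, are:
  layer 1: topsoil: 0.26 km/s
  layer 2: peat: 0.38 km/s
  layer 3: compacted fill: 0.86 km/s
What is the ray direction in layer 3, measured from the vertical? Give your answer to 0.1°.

18.1°

Snell's law across each interface conserves sin θ / V, so sin θ_3 = V_3·sin θ₁/V₁.
sin θ_3 = 0.86 × sin 5.4° / 0.26 = 0.3113.
θ_3 = 18.14° from the vertical.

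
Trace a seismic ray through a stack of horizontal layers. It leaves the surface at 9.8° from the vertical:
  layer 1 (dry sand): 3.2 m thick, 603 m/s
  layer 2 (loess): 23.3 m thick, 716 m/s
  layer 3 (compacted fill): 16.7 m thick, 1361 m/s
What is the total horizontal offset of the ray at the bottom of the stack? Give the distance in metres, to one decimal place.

12.3 m

Apply Snell's law at each interface; in layer i the horizontal offset is hᵢ·tan θᵢ.
Layer 1: θ = 9.80°; offset = 3.2·tan 9.80° = 0.553 m.
Layer 2: sin θ = 716·sin 9.8°/603 = 0.2021, θ = 11.66°; offset = 23.3·tan 11.66° = 4.808 m.
Layer 3: sin θ = 1361·sin 9.8°/603 = 0.3842, θ = 22.59°; offset = 16.7·tan 22.59° = 6.949 m.
Σ offsets = 12.310 m.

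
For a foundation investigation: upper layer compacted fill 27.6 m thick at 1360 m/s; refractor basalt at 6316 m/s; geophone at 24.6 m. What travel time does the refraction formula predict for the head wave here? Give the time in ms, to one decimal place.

θ_c = arcsin(V₁/V₂) = arcsin(1360/6316) = 12.43°, cos θ_c = 0.9765.
Intercept time tᵢ = 2h cos θ_c / V₁ = 2·27.6·0.9765/1360 = 0.03964 s.
t = x/V₂ + tᵢ = 24.6/6316 + 0.03964 = 0.04353 s.

43.5 ms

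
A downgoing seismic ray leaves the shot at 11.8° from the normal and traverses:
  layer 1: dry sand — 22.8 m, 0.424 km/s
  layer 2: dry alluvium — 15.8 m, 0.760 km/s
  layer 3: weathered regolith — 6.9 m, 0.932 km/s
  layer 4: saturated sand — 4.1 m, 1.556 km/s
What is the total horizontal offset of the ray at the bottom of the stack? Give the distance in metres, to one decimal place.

19.1 m

Apply Snell's law at each interface; in layer i the horizontal offset is hᵢ·tan θᵢ.
Layer 1: θ = 11.80°; offset = 22.8·tan 11.80° = 4.763 m.
Layer 2: sin θ = 0.760·sin 11.8°/0.424 = 0.3665, θ = 21.50°; offset = 15.8·tan 21.50° = 6.225 m.
Layer 3: sin θ = 0.932·sin 11.8°/0.424 = 0.4495, θ = 26.71°; offset = 6.9·tan 26.71° = 3.472 m.
Layer 4: sin θ = 1.556·sin 11.8°/0.424 = 0.7505, θ = 48.63°; offset = 4.1·tan 48.63° = 4.656 m.
Σ offsets = 19.116 m.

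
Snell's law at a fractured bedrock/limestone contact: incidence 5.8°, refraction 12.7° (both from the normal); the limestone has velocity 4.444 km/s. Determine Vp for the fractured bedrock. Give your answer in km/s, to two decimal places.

sin 5.8° = 0.1011; sin 12.7° = 0.2198.
V₁ = V₂·(sin θ₁/sin θ₂) = 4.444·(0.1011/0.2198) = 2.04 km/s.

2.04 km/s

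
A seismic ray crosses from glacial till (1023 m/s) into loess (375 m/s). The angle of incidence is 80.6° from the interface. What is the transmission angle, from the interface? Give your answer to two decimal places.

86.57°

Convert to the normal: θ₁ = 90° − 80.6° = 9.4°.
Snell's law: sin θ₂ = (V₂/V₁)·sin θ₁ = (375/1023)·sin 9.4° = 0.0599.
θ₂ = arcsin 0.0599 = 3.43° from the normal.
From the interface: 90° − 3.43° = 86.57°.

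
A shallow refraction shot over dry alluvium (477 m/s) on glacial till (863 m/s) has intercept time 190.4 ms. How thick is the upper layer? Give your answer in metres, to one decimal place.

54.5 m

h = tᵢ·V₁·V₂ / (2·√(V₂²−V₁²)).
√(V₂²−V₁²) = √(863² − 477²) = 719.2 m/s.
h = 0.1904 s × 477 × 863 / (2 × 719.2) = 54.49 m.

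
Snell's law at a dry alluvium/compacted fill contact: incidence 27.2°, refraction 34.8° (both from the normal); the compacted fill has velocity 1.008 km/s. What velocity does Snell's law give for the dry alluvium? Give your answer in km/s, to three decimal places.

0.807 km/s

sin 27.2° = 0.4571; sin 34.8° = 0.5707.
V₁ = V₂·(sin θ₁/sin θ₂) = 1.008·(0.4571/0.5707) = 0.807 km/s.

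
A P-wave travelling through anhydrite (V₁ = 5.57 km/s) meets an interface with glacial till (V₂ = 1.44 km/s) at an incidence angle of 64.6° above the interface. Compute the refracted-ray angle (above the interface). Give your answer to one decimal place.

83.6°

Angle from the normal: 90° − 64.6° = 25.4°.
sin θ₁/V₁ = sin θ₂/V₂ ⇒ sin θ₂ = 1.44·sin 25.4°/5.57 = 1.44·0.4289/5.57 = 0.1109.
θ₂ = sin⁻¹(0.1109) = 6.37° (from vertical).
From the interface: 90° − 6.37° = 83.63°.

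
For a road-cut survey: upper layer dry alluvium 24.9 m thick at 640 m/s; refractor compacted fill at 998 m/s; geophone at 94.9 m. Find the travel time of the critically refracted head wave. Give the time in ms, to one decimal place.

θ_c = arcsin(V₁/V₂) = arcsin(640/998) = 39.89°, cos θ_c = 0.7673.
Intercept time tᵢ = 2h cos θ_c / V₁ = 2·24.9·0.7673/640 = 0.05971 s.
t = x/V₂ + tᵢ = 94.9/998 + 0.05971 = 0.15480 s.

154.8 ms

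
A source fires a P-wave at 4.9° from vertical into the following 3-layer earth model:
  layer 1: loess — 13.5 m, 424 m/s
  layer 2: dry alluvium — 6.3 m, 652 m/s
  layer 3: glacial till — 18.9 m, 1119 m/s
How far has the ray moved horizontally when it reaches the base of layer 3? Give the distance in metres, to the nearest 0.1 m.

6.4 m

Ray parameter p = sin 4.9° / 424 m/s = 2.0146e-04 s/m.
Layer 1: θ = 4.90°; offset = 13.5·tan 4.90° = 1.157 m.
Layer 2: sin θ = p·652 = 0.1313 → θ = 7.55°; offset = 6.3·tan 7.55° = 0.835 m.
Layer 3: sin θ = p·1119 = 0.2254 → θ = 13.03°; offset = 18.9·tan 13.03° = 4.373 m.
Summing the layer offsets gives 6.365 m.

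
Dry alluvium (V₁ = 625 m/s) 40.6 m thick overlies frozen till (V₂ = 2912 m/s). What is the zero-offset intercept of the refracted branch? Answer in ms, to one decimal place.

126.9 ms

θ_c = arcsin(V₁/V₂) = arcsin(625/2912) = 12.39°; cos θ_c = 0.9767.
tᵢ = 2h·cos θ_c / V₁ = 2·40.6·0.9767 / 625 = 0.12689 s.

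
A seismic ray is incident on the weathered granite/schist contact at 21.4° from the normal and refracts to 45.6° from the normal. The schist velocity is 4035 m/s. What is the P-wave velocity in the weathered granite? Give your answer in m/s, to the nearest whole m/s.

Snell's law: sin 21.4°/V₁ = sin 45.6°/V₂.
V₁ = V₂·sin 21.4°/sin 45.6° = 4035 × 0.5107 = 2060.65 m/s.

2061 m/s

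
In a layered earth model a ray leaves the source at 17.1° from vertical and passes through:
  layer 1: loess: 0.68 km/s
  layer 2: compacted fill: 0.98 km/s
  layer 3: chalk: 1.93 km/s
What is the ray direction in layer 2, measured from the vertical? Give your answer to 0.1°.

25.1°

Snell's law across each interface conserves sin θ / V, so sin θ_2 = V_2·sin θ₁/V₁.
sin θ_2 = 0.98 × sin 17.1° / 0.68 = 0.4238.
θ_2 = arcsin 0.4238 = 25.07°.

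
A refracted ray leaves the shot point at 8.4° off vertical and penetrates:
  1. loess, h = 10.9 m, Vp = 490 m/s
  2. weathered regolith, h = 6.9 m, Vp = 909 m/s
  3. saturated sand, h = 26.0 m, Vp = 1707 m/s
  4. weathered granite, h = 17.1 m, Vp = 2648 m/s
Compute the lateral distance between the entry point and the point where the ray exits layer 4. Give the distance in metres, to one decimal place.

Apply Snell's law at each interface; in layer i the horizontal offset is hᵢ·tan θᵢ.
Layer 1: θ = 8.40°; offset = 10.9·tan 8.40° = 1.610 m.
Layer 2: sin θ = 909·sin 8.4°/490 = 0.2710, θ = 15.72°; offset = 6.9·tan 15.72° = 1.943 m.
Layer 3: sin θ = 1707·sin 8.4°/490 = 0.5089, θ = 30.59°; offset = 26.0·tan 30.59° = 15.371 m.
Layer 4: sin θ = 2648·sin 8.4°/490 = 0.7894, θ = 52.13°; offset = 17.1·tan 52.13° = 21.993 m.
Summing the layer offsets gives 40.916 m.

40.9 m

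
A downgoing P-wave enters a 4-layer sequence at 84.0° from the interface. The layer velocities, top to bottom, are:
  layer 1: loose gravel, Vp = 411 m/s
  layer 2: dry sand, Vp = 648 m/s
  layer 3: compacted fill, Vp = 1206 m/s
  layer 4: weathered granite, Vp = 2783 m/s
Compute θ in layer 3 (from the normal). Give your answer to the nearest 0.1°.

From the normal: θ₁ = 90° − 84.0° = 6.0°.
Snell's law across each interface conserves sin θ / V, so sin θ_3 = V_3·sin θ₁/V₁.
sin θ_3 = 1206 × sin 6.0° / 411 = 0.3067.
θ_3 = 17.86° from the vertical.

17.9°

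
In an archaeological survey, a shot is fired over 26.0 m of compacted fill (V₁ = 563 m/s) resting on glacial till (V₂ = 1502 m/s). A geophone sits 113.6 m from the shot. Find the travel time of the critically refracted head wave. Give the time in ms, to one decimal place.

θ_c = arcsin(V₁/V₂) = arcsin(563/1502) = 22.01°, cos θ_c = 0.9271.
Intercept time tᵢ = 2h cos θ_c / V₁ = 2·26.0·0.9271/563 = 0.08563 s.
t = x/V₂ + tᵢ = 113.6/1502 + 0.08563 = 0.16126 s.

161.3 ms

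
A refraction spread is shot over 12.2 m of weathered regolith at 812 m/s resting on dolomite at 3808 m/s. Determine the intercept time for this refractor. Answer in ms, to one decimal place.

θ_c = arcsin(V₁/V₂) = arcsin(812/3808) = 12.31°; cos θ_c = 0.9770.
tᵢ = 2h·cos θ_c / V₁ = 2·12.2·0.9770 / 812 = 0.02936 s.

29.4 ms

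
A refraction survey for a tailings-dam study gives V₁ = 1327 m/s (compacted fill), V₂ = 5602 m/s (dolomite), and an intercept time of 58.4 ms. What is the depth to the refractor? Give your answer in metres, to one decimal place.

39.9 m

h = tᵢ·V₁·V₂ / (2·√(V₂²−V₁²)).
√(V₂²−V₁²) = √(5602² − 1327²) = 5442.6 m/s.
h = 0.0584 s × 1327 × 5602 / (2 × 5442.6) = 39.88 m.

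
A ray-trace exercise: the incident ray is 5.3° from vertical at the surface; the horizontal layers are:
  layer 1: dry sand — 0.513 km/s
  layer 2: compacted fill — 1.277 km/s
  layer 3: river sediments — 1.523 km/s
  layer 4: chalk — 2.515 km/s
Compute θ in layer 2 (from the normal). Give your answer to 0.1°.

13.3°

Ray parameter p = sin 5.3° / 0.513 = 1.8006e-01 s/km.
sin θ_2 = p·V_2 = 1.8006e-01 × 1.277 = 0.2299.
θ_2 = arcsin 0.2299 = 13.29°.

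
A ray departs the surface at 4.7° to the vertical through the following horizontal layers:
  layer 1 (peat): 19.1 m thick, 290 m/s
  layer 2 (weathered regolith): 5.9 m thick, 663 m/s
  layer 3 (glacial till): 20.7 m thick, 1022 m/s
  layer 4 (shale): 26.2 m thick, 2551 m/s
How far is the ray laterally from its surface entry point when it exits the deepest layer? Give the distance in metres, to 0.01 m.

Apply Snell's law at each interface; in layer i the horizontal offset is hᵢ·tan θᵢ.
Layer 1: θ = 4.70°; offset = 19.1·tan 4.70° = 1.5703 m.
Layer 2: sin θ = 663·sin 4.7°/290 = 0.1873, θ = 10.80°; offset = 5.9·tan 10.80° = 1.1252 m.
Layer 3: sin θ = 1022·sin 4.7°/290 = 0.2888, θ = 16.78°; offset = 20.7·tan 16.78° = 6.2433 m.
Layer 4: sin θ = 2551·sin 4.7°/290 = 0.7208, θ = 46.12°; offset = 26.2·tan 46.12° = 27.2435 m.
Total horizontal offset = 36.1823 m.

36.18 m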